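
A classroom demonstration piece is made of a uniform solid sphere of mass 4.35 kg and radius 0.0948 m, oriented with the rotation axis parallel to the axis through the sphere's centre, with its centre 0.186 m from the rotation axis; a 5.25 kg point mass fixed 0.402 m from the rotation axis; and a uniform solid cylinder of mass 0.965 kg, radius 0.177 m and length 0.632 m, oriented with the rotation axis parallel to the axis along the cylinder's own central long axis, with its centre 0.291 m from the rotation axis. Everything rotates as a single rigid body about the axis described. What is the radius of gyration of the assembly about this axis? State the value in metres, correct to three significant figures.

0.324

Solid sphere: I_cm = (2/5)MR² = (2/5)(4.35)(0.0948)² = 0.015637 kg m^2; centre at d = 0.186 m, so I = I_cm + Md² gives I = 0.015637 + (4.35)(0.186)² = 0.16613 kg m^2.
Point mass: I_cm = 0; centre at d = 0.402 m, so I = I_cm + Md² gives I = 0 + (5.25)(0.402)² = 0.84842 kg m^2.
Solid cylinder: I_cm = (1/2)MR² = (1/2)(0.965)(0.177)² = 0.015116 kg m^2; centre at d = 0.291 m, so I = I_cm + Md² gives I = 0.015116 + (0.965)(0.291)² = 0.096833 kg m^2.
Total I = 1.1114 kg m^2; total mass M = 10.565 kg.
k = √(I/M) = √(1.1114/10.565) = 0.32434 m.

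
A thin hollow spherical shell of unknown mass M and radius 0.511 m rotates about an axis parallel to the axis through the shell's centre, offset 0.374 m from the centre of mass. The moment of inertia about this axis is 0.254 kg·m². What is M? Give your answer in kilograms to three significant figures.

0.809

I = I_cm + Md² = (2/3)MR² + Md² = M·[0.666667·(0.511)² + (0.374)²] = M·0.31396.
So M = 0.254 / 0.31396 = 0.80903 kg.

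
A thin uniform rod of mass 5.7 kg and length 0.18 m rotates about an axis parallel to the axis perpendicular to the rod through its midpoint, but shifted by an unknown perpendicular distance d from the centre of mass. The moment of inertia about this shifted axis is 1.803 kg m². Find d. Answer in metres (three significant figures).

About the centre-of-mass axis, I_cm = (1/12)ML² = (1/12)(5.7)(0.18)² = 0.01539 kg m².
Parallel axis theorem: I = I_cm + Md², so Md² = 1.803 − 0.01539 = 1.7876 kg m².
d = √(1.7876 / 5.7) = 0.56001 m.

0.560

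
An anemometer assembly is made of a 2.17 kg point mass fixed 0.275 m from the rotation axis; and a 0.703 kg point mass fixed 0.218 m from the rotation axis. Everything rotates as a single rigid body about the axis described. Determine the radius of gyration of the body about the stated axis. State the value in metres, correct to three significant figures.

0.262

Point mass: I_cm = 0; centre at d = 0.275 m, so I = I_cm + Md² gives I = 0 + (2.17)(0.275)² = 0.16411 kg m².
Point mass: I_cm = 0; centre at d = 0.218 m, so I = I_cm + Md² gives I = 0 + (0.703)(0.218)² = 0.033409 kg m².
Total I = 0.19752 kg m²; total mass M = 2.873 kg.
k = √(I/M) = √(0.19752/2.873) = 0.2622 m.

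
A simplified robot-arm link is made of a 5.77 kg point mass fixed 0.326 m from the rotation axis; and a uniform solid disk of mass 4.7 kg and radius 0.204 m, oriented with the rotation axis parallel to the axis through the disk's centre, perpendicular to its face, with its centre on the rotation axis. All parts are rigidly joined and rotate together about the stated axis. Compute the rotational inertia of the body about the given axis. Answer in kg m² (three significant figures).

Point mass: I_cm = 0; centre at d = 0.326 m, so the parallel axis theorem gives I = 0 + (5.77)(0.326)² = 0.61321 kg m².
Solid disk: I_cm = (1/2)MR² = (1/2)(4.7)(0.204)² = 0.097798 kg m²; axis through the centre, so I = 0.097798 kg m².
Total I = 0.61321 + 0.097798 = 0.71101 kg m².

0.711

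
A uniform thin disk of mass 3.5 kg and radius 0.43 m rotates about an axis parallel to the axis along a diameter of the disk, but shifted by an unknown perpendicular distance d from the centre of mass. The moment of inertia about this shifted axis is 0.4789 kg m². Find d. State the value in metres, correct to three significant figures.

About the centre-of-mass axis, I_cm = (1/4)MR² = (1/4)(3.5)(0.43)² = 0.16179 kg m².
Parallel axis theorem: I = I_cm + Md², so Md² = 0.4789 − 0.16179 = 0.31711 kg m².
d = √(0.31711 / 3.5) = 0.301 m.

0.301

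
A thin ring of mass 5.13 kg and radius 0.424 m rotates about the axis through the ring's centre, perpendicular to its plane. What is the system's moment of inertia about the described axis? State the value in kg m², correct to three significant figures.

0.922

I_cm = MR² = (5.13)(0.424)² = 0.92225 kg m²; axis through the centre, so I = 0.92225 kg m².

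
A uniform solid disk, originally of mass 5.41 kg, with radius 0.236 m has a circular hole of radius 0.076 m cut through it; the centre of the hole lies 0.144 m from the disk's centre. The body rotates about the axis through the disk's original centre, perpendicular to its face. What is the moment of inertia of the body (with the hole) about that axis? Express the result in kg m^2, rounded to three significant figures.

Unpierced body about its centre: I₀ = (1/2)MR² = (1/2)(5.41)(0.236)² = 0.15066 kg m^2.
The removed disk has mass m = M·(r/R)² = (5.41)(0.076/0.236)² = 0.56105 kg (same uniform areal density).
Its moment of inertia about the rotation axis (parallel-axis theorem): I_hole = (1/2)mr² + md² = (1/2)(0.56105)(0.076)² + (0.56105)(0.144)² = 0.013254 kg m^2.
Treating the hole as negative mass, I = I₀ − I_hole = 0.15066 − 0.013254 = 0.1374 kg m^2.

0.137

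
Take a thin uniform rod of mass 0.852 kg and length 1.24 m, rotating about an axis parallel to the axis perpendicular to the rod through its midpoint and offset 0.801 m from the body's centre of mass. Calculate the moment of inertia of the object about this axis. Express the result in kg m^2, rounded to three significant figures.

0.656

I_cm = (1/12)ML² = (1/12)(0.852)(1.24)² = 0.10917 kg m^2; centre at d = 0.801 m, so the parallel axis theorem gives I = 0.10917 + (0.852)(0.801)² = 0.65581 kg m^2.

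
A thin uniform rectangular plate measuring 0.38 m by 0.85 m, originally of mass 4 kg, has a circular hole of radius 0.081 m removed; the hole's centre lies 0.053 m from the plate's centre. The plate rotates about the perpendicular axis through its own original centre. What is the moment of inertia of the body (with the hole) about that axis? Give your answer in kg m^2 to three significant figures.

Unpierced body about its centre: I₀ = (1/12)M(a²+b²) = (1/12)(4)[(0.38)² + (0.85)²] = 0.28897 kg m^2.
The removed disk has mass m = M·πr²/(ab) = (4)·π(0.081)²/(0.38·0.85) = 0.25526 kg (same uniform areal density).
Its moment of inertia about the rotation axis (parallel-axis theorem): I_hole = (1/2)mr² + md² = (1/2)(0.25526)(0.081)² + (0.25526)(0.053)² = 0.0015544 kg m^2.
Treating the hole as negative mass, I = I₀ − I_hole = 0.28897 − 0.0015544 = 0.28741 kg m^2.

0.287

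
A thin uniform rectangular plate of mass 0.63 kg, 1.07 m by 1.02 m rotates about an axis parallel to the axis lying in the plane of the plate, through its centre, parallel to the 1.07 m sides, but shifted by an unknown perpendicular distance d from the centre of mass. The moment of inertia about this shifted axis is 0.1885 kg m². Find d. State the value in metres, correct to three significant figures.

About the centre-of-mass axis, I_cm = (1/12)Mb² = (1/12)(0.63)(1.02)² = 0.054621 kg m².
Parallel axis theorem: I = I_cm + Md², so Md² = 0.1885 − 0.054621 = 0.13388 kg m².
d = √(0.13388 / 0.63) = 0.46098 m.

0.461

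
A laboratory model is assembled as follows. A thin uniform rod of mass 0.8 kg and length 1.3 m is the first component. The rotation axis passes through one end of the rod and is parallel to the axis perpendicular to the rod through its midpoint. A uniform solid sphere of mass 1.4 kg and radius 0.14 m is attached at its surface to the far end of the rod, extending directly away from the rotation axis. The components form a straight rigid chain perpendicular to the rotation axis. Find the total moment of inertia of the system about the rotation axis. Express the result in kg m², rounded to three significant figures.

3.36

Thin rod: I_cm = (1/12)ML² = (1/12)(0.8)(1.3)² = 0.11267 kg m²; centre at d = 0.65 m, so the parallel axis theorem gives I = 0.11267 + (0.8)(0.65)² = 0.45067 kg m².
Solid sphere: I_cm = (2/5)MR² = (2/5)(1.4)(0.14)² = 0.010976 kg m²; centre at d = 0.65 + 0.65 + 0.14 = 1.44 m, so the parallel axis theorem gives I = 0.010976 + (1.4)(1.44)² = 2.914 kg m².
Total I = 0.45067 + 2.914 = 3.3647 kg m².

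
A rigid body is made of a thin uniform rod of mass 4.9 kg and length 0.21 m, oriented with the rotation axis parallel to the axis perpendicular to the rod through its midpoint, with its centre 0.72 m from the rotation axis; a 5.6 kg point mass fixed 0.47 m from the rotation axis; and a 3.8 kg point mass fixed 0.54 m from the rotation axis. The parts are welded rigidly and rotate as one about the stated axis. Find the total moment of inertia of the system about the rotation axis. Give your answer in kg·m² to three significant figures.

Thin rod: I_cm = (1/12)ML² = (1/12)(4.9)(0.21)² = 0.018007 kg·m²; centre at d = 0.72 m, so I = I_cm + Md² gives I = 0.018007 + (4.9)(0.72)² = 2.5582 kg·m².
Point mass: I_cm = 0; centre at d = 0.47 m, so I = I_cm + Md² gives I = 0 + (5.6)(0.47)² = 1.237 kg·m².
Point mass: I_cm = 0; centre at d = 0.54 m, so I = I_cm + Md² gives I = 0 + (3.8)(0.54)² = 1.1081 kg·m².
Total I = 2.5582 + 1.237 + 1.1081 = 4.9033 kg·m².

4.90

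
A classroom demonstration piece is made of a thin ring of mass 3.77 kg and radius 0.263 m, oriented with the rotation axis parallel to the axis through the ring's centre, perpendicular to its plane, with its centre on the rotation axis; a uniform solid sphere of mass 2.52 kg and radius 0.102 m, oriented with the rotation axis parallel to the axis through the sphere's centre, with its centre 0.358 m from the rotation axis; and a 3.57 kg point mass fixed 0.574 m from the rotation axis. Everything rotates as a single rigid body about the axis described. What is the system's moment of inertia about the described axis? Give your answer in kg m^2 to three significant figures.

Thin ring: I_cm = MR² = (3.77)(0.263)² = 0.26077 kg m^2; axis through the centre, so I = 0.26077 kg m^2.
Solid sphere: I_cm = (2/5)MR² = (2/5)(2.52)(0.102)² = 0.010487 kg m^2; centre at d = 0.358 m, so the parallel axis theorem gives I = 0.010487 + (2.52)(0.358)² = 0.33346 kg m^2.
Point mass: I_cm = 0; centre at d = 0.574 m, so the parallel axis theorem gives I = 0 + (3.57)(0.574)² = 1.1762 kg m^2.
Total I = 0.26077 + 0.33346 + 1.1762 = 1.7705 kg m^2.

1.77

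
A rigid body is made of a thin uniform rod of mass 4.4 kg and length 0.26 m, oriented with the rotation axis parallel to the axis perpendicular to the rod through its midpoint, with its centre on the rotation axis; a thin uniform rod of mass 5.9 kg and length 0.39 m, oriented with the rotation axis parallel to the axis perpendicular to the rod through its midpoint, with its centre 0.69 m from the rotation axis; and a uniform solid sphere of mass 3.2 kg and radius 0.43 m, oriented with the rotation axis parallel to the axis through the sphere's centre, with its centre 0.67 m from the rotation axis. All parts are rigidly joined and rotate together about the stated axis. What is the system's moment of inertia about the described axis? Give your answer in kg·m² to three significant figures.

Thin rod: I_cm = (1/12)ML² = (1/12)(4.4)(0.26)² = 0.024787 kg·m²; axis through the centre, so I = 0.024787 kg·m².
Thin rod: I_cm = (1/12)ML² = (1/12)(5.9)(0.39)² = 0.074783 kg·m²; centre at d = 0.69 m, so the parallel axis theorem gives I = 0.074783 + (5.9)(0.69)² = 2.8838 kg·m².
Solid sphere: I_cm = (2/5)MR² = (2/5)(3.2)(0.43)² = 0.23667 kg·m²; centre at d = 0.67 m, so the parallel axis theorem gives I = 0.23667 + (3.2)(0.67)² = 1.6732 kg·m².
Total I = 0.024787 + 2.8838 + 1.6732 = 4.5817 kg·m².

4.58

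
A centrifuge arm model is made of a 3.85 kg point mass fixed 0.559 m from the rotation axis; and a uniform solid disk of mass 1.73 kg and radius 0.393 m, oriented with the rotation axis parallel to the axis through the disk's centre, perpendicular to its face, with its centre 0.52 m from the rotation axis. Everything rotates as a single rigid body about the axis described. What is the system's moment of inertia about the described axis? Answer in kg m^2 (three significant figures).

1.80

Point mass: I_cm = 0; centre at d = 0.559 m, so the parallel axis theorem gives I = 0 + (3.85)(0.559)² = 1.2031 kg m^2.
Solid disk: I_cm = (1/2)MR² = (1/2)(1.73)(0.393)² = 0.1336 kg m^2; centre at d = 0.52 m, so the parallel axis theorem gives I = 0.1336 + (1.73)(0.52)² = 0.60139 kg m^2.
Total I = 1.2031 + 0.60139 = 1.8044 kg m^2.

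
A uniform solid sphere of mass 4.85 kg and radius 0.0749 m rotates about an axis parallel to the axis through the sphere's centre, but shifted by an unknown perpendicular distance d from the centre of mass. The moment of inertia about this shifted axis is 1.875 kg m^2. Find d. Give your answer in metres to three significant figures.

0.620

About the centre-of-mass axis, I_cm = (2/5)MR² = (2/5)(4.85)(0.0749)² = 0.010883 kg m^2.
Parallel axis theorem: I = I_cm + Md², so Md² = 1.875 − 0.010883 = 1.8641 kg m^2.
d = √(1.8641 / 4.85) = 0.61996 m.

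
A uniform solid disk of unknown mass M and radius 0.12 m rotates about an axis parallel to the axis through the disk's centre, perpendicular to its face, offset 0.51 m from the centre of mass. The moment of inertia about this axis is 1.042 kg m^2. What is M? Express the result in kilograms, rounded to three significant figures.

3.90

I = I_cm + Md² = (1/2)MR² + Md² = M·[0.5·(0.12)² + (0.51)²] = M·0.2673.
So M = 1.042 / 0.2673 = 3.8982 kg.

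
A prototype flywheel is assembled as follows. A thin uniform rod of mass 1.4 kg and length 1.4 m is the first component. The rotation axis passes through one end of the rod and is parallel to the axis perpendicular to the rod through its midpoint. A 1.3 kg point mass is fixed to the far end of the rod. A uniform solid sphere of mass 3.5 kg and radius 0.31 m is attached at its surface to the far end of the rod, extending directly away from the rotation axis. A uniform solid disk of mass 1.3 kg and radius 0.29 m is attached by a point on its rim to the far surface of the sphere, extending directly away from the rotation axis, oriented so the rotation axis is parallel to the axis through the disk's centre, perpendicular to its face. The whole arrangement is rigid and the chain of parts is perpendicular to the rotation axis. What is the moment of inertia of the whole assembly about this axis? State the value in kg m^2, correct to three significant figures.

20.8

Thin rod: I_cm = (1/12)ML² = (1/12)(1.4)(1.4)² = 0.22867 kg m^2; centre at d = 0.7 m, so the parallel axis theorem gives I = 0.22867 + (1.4)(0.7)² = 0.91467 kg m^2.
Point mass: I_cm = 0; centre at d = 0.7 + 0.7 = 1.4 m, so the parallel axis theorem gives I = 0 + (1.3)(1.4)² = 2.548 kg m^2.
Solid sphere: I_cm = (2/5)MR² = (2/5)(3.5)(0.31)² = 0.13454 kg m^2; centre at d = 0.7 + 0.7 + 0.31 = 1.71 m, so the parallel axis theorem gives I = 0.13454 + (3.5)(1.71)² = 10.369 kg m^2.
Solid disk: I_cm = (1/2)MR² = (1/2)(1.3)(0.29)² = 0.054665 kg m^2; centre at d = 0.7 + 0.7 + 0.31 + 0.31 + 0.29 = 2.31 m, so the parallel axis theorem gives I = 0.054665 + (1.3)(2.31)² = 6.9916 kg m^2.
Total I = 0.91467 + 2.548 + 10.369 + 6.9916 = 20.823 kg m^2.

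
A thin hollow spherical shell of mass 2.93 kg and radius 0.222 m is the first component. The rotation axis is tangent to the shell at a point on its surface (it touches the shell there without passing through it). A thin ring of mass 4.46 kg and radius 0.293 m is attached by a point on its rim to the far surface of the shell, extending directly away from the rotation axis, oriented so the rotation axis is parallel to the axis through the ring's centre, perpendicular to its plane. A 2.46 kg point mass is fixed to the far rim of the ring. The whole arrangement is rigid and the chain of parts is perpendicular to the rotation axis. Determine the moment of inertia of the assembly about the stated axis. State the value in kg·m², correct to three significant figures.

Spherical shell: I_cm = (2/3)MR² = (2/3)(2.93)(0.222)² = 0.096268 kg·m²; centre at d = 0.222 m, so I = I_cm + Md² gives I = 0.096268 + (2.93)(0.222)² = 0.24067 kg·m².
Thin ring: I_cm = MR² = (4.46)(0.293)² = 0.38289 kg·m²; centre at d = 0.222 + 0.222 + 0.293 = 0.737 m, so I = I_cm + Md² gives I = 0.38289 + (4.46)(0.737)² = 2.8054 kg·m².
Point mass: I_cm = 0; centre at d = 0.222 + 0.222 + 0.293 + 0.293 = 1.03 m, so I = I_cm + Md² gives I = 0 + (2.46)(1.03)² = 2.6098 kg·m².
Total I = 0.24067 + 2.8054 + 2.6098 = 5.6559 kg·m².

5.66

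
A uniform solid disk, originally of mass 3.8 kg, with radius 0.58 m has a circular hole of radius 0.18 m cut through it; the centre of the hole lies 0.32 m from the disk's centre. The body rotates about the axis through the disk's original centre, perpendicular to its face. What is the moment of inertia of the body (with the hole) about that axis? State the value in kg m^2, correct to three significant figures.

0.596

Unpierced body about its centre: I₀ = (1/2)MR² = (1/2)(3.8)(0.58)² = 0.63916 kg m^2.
The removed disk has mass m = M·(r/R)² = (3.8)(0.18/0.58)² = 0.36599 kg (same uniform areal density).
Its moment of inertia about the rotation axis (parallel-axis theorem): I_hole = (1/2)mr² + md² = (1/2)(0.36599)(0.18)² + (0.36599)(0.32)² = 0.043407 kg m^2.
Treating the hole as negative mass, I = I₀ − I_hole = 0.63916 − 0.043407 = 0.59575 kg m^2.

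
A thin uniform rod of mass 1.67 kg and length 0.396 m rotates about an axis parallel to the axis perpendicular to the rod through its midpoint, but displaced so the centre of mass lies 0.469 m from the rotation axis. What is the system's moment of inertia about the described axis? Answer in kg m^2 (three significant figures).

I_cm = (1/12)ML² = (1/12)(1.67)(0.396)² = 0.021824 kg m^2; centre at d = 0.469 m, so I = I_cm + Md² gives I = 0.021824 + (1.67)(0.469)² = 0.38916 kg m^2.

0.389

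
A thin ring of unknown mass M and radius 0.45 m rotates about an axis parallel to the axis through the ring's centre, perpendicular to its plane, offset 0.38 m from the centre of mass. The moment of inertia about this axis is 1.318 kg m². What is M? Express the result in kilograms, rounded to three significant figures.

I = I_cm + Md² = MR² + Md² = M·[1·(0.45)² + (0.38)²] = M·0.3469.
So M = 1.318 / 0.3469 = 3.7994 kg.

3.80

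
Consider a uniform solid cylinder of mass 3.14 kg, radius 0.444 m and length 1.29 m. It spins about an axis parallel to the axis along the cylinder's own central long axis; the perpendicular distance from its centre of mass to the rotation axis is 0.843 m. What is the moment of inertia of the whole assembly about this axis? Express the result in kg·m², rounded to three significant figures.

2.54

I_cm = (1/2)MR² = (1/2)(3.14)(0.444)² = 0.3095 kg·m²; centre at d = 0.843 m, so the parallel axis theorem gives I = 0.3095 + (3.14)(0.843)² = 2.5409 kg·m².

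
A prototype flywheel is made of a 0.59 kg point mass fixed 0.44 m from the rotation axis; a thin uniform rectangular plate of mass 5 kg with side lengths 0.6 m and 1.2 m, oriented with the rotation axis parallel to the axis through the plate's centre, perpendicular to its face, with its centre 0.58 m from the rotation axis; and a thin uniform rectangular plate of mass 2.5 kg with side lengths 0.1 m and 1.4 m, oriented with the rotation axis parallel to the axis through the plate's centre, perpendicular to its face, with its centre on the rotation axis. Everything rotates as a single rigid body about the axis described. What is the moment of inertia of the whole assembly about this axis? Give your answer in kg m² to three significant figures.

2.96

Point mass: I_cm = 0; centre at d = 0.44 m, so the parallel axis theorem gives I = 0 + (0.59)(0.44)² = 0.11422 kg m².
Rectangular plate: I_cm = (1/12)M(a²+b²) = (1/12)(5)[(0.6)² + (1.2)²] = 0.75 kg m²; centre at d = 0.58 m, so the parallel axis theorem gives I = 0.75 + (5)(0.58)² = 2.432 kg m².
Rectangular plate: I_cm = (1/12)M(a²+b²) = (1/12)(2.5)[(0.1)² + (1.4)²] = 0.41042 kg m²; axis through the centre, so I = 0.41042 kg m².
Total I = 0.11422 + 2.432 + 0.41042 = 2.9566 kg m².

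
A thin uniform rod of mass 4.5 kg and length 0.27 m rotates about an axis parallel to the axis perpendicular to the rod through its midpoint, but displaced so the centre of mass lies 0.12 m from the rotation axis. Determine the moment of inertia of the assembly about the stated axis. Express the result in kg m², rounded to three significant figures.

0.0921

I_cm = (1/12)ML² = (1/12)(4.5)(0.27)² = 0.027338 kg m²; centre at d = 0.12 m, so I = I_cm + Md² gives I = 0.027338 + (4.5)(0.12)² = 0.092137 kg m².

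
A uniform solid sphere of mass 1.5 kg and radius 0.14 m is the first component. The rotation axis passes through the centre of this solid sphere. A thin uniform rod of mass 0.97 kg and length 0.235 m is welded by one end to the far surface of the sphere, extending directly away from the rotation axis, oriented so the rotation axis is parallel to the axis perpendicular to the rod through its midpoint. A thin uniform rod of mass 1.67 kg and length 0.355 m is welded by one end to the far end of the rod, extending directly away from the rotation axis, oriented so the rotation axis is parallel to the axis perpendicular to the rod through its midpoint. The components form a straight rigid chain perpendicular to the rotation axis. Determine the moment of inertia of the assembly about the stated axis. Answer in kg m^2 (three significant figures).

0.608

Solid sphere: I_cm = (2/5)MR² = (2/5)(1.5)(0.14)² = 0.01176 kg m^2; axis through the centre, so I = 0.01176 kg m^2.
Thin rod: I_cm = (1/12)ML² = (1/12)(0.97)(0.235)² = 0.004464 kg m^2; centre at d = 0.14 + 0.1175 = 0.2575 m, so I = I_cm + Md² gives I = 0.004464 + (0.97)(0.2575)² = 0.068781 kg m^2.
Thin rod: I_cm = (1/12)ML² = (1/12)(1.67)(0.355)² = 0.017538 kg m^2; centre at d = 0.14 + 0.1175 + 0.1175 + 0.1775 = 0.5525 m, so I = I_cm + Md² gives I = 0.017538 + (1.67)(0.5525)² = 0.52732 kg m^2.
Total I = 0.01176 + 0.068781 + 0.52732 = 0.60786 kg m^2.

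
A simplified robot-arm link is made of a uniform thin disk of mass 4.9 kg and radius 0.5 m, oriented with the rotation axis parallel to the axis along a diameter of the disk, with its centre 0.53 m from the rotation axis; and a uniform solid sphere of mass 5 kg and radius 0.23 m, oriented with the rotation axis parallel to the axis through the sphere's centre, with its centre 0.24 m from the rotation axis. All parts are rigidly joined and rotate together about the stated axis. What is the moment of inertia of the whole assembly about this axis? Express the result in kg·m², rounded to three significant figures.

2.08

Thin disk: I_cm = (1/4)MR² = (1/4)(4.9)(0.5)² = 0.30625 kg·m²; centre at d = 0.53 m, so the parallel axis theorem gives I = 0.30625 + (4.9)(0.53)² = 1.6827 kg·m².
Solid sphere: I_cm = (2/5)MR² = (2/5)(5)(0.23)² = 0.1058 kg·m²; centre at d = 0.24 m, so the parallel axis theorem gives I = 0.1058 + (5)(0.24)² = 0.3938 kg·m².
Total I = 1.6827 + 0.3938 = 2.0765 kg·m².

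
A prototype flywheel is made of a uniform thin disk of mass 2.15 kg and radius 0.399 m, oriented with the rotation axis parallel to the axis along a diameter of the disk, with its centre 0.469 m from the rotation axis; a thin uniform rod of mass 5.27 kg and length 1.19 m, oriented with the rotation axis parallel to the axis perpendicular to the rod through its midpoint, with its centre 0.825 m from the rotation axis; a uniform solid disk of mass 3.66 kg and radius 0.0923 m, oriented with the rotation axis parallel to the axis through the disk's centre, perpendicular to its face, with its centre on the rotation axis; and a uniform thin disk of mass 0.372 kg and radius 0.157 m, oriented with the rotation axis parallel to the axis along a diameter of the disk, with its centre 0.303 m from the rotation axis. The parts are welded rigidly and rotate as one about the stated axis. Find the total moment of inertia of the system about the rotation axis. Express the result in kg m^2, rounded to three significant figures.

4.82

Thin disk: I_cm = (1/4)MR² = (1/4)(2.15)(0.399)² = 0.085571 kg m^2; centre at d = 0.469 m, so the parallel axis theorem gives I = 0.085571 + (2.15)(0.469)² = 0.55849 kg m^2.
Thin rod: I_cm = (1/12)ML² = (1/12)(5.27)(1.19)² = 0.6219 kg m^2; centre at d = 0.825 m, so the parallel axis theorem gives I = 0.6219 + (5.27)(0.825)² = 4.2088 kg m^2.
Solid disk: I_cm = (1/2)MR² = (1/2)(3.66)(0.0923)² = 0.01559 kg m^2; axis through the centre, so I = 0.01559 kg m^2.
Thin disk: I_cm = (1/4)MR² = (1/4)(0.372)(0.157)² = 0.0022924 kg m^2; centre at d = 0.303 m, so the parallel axis theorem gives I = 0.0022924 + (0.372)(0.303)² = 0.036445 kg m^2.
Total I = 0.55849 + 4.2088 + 0.01559 + 0.036445 = 4.8193 kg m^2.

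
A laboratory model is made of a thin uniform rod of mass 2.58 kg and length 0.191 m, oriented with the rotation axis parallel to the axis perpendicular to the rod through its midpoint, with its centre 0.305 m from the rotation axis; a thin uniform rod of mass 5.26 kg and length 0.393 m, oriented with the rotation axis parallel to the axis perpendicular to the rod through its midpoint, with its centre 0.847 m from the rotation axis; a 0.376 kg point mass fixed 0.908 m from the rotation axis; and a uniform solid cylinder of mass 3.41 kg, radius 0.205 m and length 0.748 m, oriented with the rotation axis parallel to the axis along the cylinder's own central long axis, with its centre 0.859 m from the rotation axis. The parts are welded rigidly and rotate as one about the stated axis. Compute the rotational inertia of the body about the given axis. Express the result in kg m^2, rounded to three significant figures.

Thin rod: I_cm = (1/12)ML² = (1/12)(2.58)(0.191)² = 0.0078434 kg m^2; centre at d = 0.305 m, so the parallel axis theorem gives I = 0.0078434 + (2.58)(0.305)² = 0.24785 kg m^2.
Thin rod: I_cm = (1/12)ML² = (1/12)(5.26)(0.393)² = 0.0677 kg m^2; centre at d = 0.847 m, so the parallel axis theorem gives I = 0.0677 + (5.26)(0.847)² = 3.8413 kg m^2.
Point mass: I_cm = 0; centre at d = 0.908 m, so the parallel axis theorem gives I = 0 + (0.376)(0.908)² = 0.31 kg m^2.
Solid cylinder: I_cm = (1/2)MR² = (1/2)(3.41)(0.205)² = 0.071653 kg m^2; centre at d = 0.859 m, so the parallel axis theorem gives I = 0.071653 + (3.41)(0.859)² = 2.5878 kg m^2.
Total I = 0.24785 + 3.8413 + 0.31 + 2.5878 = 6.9869 kg m^2.

6.99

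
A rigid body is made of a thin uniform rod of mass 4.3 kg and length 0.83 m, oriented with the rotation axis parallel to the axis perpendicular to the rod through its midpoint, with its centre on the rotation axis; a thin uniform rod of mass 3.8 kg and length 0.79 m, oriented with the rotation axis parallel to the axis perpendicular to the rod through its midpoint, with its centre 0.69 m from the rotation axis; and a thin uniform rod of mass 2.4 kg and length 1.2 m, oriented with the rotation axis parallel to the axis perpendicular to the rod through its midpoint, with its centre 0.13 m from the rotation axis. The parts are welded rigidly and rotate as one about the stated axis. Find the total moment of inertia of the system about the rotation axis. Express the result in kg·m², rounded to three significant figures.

Thin rod: I_cm = (1/12)ML² = (1/12)(4.3)(0.83)² = 0.24686 kg·m²; axis through the centre, so I = 0.24686 kg·m².
Thin rod: I_cm = (1/12)ML² = (1/12)(3.8)(0.79)² = 0.19763 kg·m²; centre at d = 0.69 m, so I = I_cm + Md² gives I = 0.19763 + (3.8)(0.69)² = 2.0068 kg·m².
Thin rod: I_cm = (1/12)ML² = (1/12)(2.4)(1.2)² = 0.288 kg·m²; centre at d = 0.13 m, so I = I_cm + Md² gives I = 0.288 + (2.4)(0.13)² = 0.32856 kg·m².
Total I = 0.24686 + 2.0068 + 0.32856 = 2.5822 kg·m².

2.58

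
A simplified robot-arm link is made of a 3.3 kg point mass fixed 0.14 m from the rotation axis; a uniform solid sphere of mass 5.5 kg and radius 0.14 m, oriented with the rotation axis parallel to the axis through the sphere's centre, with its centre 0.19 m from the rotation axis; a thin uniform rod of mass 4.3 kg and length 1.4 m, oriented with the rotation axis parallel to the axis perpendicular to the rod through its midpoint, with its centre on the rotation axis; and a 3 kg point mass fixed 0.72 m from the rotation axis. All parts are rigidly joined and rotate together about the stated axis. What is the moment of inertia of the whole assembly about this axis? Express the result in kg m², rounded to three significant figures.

2.56

Point mass: I_cm = 0; centre at d = 0.14 m, so the parallel axis theorem gives I = 0 + (3.3)(0.14)² = 0.06468 kg m².
Solid sphere: I_cm = (2/5)MR² = (2/5)(5.5)(0.14)² = 0.04312 kg m²; centre at d = 0.19 m, so the parallel axis theorem gives I = 0.04312 + (5.5)(0.19)² = 0.24167 kg m².
Thin rod: I_cm = (1/12)ML² = (1/12)(4.3)(1.4)² = 0.70233 kg m²; axis through the centre, so I = 0.70233 kg m².
Point mass: I_cm = 0; centre at d = 0.72 m, so the parallel axis theorem gives I = 0 + (3)(0.72)² = 1.5552 kg m².
Total I = 0.06468 + 0.24167 + 0.70233 + 1.5552 = 2.5639 kg m².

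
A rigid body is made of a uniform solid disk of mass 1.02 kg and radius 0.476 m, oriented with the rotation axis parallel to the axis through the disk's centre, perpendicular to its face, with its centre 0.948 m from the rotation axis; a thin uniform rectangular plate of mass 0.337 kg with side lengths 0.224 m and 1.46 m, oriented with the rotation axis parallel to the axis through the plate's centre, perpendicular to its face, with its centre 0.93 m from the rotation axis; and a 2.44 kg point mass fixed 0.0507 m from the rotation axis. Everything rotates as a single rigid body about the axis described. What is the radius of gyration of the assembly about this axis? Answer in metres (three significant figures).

0.605

Solid disk: I_cm = (1/2)MR² = (1/2)(1.02)(0.476)² = 0.11555 kg m^2; centre at d = 0.948 m, so the parallel axis theorem gives I = 0.11555 + (1.02)(0.948)² = 1.0322 kg m^2.
Rectangular plate: I_cm = (1/12)M(a²+b²) = (1/12)(0.337)[(0.224)² + (1.46)²] = 0.061272 kg m^2; centre at d = 0.93 m, so the parallel axis theorem gives I = 0.061272 + (0.337)(0.93)² = 0.35274 kg m^2.
Point mass: I_cm = 0; centre at d = 0.0507 m, so the parallel axis theorem gives I = 0 + (2.44)(0.0507)² = 0.006272 kg m^2.
Total I = 1.3912 kg m^2; total mass M = 3.797 kg.
k = √(I/M) = √(1.3912/3.797) = 0.60532 m.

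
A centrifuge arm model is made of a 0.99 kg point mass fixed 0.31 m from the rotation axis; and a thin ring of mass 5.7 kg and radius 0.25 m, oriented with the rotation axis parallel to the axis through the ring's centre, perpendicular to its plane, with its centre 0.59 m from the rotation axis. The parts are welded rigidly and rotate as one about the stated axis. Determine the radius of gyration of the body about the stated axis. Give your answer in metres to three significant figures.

Point mass: I_cm = 0; centre at d = 0.31 m, so the parallel axis theorem gives I = 0 + (0.99)(0.31)² = 0.095139 kg·m².
Thin ring: I_cm = MR² = (5.7)(0.25)² = 0.35625 kg·m²; centre at d = 0.59 m, so the parallel axis theorem gives I = 0.35625 + (5.7)(0.59)² = 2.3404 kg·m².
Total I = 2.4356 kg·m²; total mass M = 6.69 kg.
k = √(I/M) = √(2.4356/6.69) = 0.60337 m.

0.603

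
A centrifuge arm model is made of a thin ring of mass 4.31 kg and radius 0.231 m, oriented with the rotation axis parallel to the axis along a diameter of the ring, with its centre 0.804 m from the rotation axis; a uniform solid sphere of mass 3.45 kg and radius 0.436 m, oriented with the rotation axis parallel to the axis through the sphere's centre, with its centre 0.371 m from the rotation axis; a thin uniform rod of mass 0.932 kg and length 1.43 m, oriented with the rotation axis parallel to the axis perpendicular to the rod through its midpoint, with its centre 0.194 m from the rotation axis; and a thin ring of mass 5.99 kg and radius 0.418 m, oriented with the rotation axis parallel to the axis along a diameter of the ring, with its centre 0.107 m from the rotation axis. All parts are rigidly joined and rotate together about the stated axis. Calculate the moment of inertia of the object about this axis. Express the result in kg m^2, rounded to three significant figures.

Thin ring: I_cm = (1/2)MR² = (1/2)(4.31)(0.231)² = 0.11499 kg m^2; centre at d = 0.804 m, so I = I_cm + Md² gives I = 0.11499 + (4.31)(0.804)² = 2.901 kg m^2.
Solid sphere: I_cm = (2/5)MR² = (2/5)(3.45)(0.436)² = 0.26233 kg m^2; centre at d = 0.371 m, so I = I_cm + Md² gives I = 0.26233 + (3.45)(0.371)² = 0.73719 kg m^2.
Thin rod: I_cm = (1/12)ML² = (1/12)(0.932)(1.43)² = 0.15882 kg m^2; centre at d = 0.194 m, so I = I_cm + Md² gives I = 0.15882 + (0.932)(0.194)² = 0.1939 kg m^2.
Thin ring: I_cm = (1/2)MR² = (1/2)(5.99)(0.418)² = 0.5233 kg m^2; centre at d = 0.107 m, so I = I_cm + Md² gives I = 0.5233 + (5.99)(0.107)² = 0.59188 kg m^2.
Total I = 2.901 + 0.73719 + 0.1939 + 0.59188 = 4.424 kg m^2.

4.42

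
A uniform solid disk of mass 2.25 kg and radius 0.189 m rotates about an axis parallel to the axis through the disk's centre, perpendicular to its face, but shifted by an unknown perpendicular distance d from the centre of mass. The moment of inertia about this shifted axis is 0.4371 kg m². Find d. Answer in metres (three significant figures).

About the centre-of-mass axis, I_cm = (1/2)MR² = (1/2)(2.25)(0.189)² = 0.040186 kg m².
Parallel axis theorem: I = I_cm + Md², so Md² = 0.4371 − 0.040186 = 0.39691 kg m².
d = √(0.39691 / 2.25) = 0.42001 m.

0.420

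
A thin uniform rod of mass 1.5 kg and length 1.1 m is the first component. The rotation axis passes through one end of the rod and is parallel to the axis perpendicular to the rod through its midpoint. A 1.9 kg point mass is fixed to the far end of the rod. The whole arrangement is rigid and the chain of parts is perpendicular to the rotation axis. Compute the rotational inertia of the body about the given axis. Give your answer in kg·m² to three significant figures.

2.90

Thin rod: I_cm = (1/12)ML² = (1/12)(1.5)(1.1)² = 0.15125 kg·m²; centre at d = 0.55 m, so I = I_cm + Md² gives I = 0.15125 + (1.5)(0.55)² = 0.605 kg·m².
Point mass: I_cm = 0; centre at d = 0.55 + 0.55 = 1.1 m, so I = I_cm + Md² gives I = 0 + (1.9)(1.1)² = 2.299 kg·m².
Total I = 0.605 + 2.299 = 2.904 kg·m².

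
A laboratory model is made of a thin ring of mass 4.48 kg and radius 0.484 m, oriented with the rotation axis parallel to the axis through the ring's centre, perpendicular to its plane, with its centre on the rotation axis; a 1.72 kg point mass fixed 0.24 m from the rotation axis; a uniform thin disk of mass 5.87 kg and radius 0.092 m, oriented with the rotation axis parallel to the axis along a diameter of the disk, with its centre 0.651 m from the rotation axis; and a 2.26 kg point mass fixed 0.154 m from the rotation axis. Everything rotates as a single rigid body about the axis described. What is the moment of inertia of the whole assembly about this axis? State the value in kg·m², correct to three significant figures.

3.70

Thin ring: I_cm = MR² = (4.48)(0.484)² = 1.0495 kg·m²; axis through the centre, so I = 1.0495 kg·m².
Point mass: I_cm = 0; centre at d = 0.24 m, so the parallel axis theorem gives I = 0 + (1.72)(0.24)² = 0.099072 kg·m².
Thin disk: I_cm = (1/4)MR² = (1/4)(5.87)(0.092)² = 0.012421 kg·m²; centre at d = 0.651 m, so the parallel axis theorem gives I = 0.012421 + (5.87)(0.651)² = 2.5001 kg·m².
Point mass: I_cm = 0; centre at d = 0.154 m, so the parallel axis theorem gives I = 0 + (2.26)(0.154)² = 0.053598 kg·m².
Total I = 1.0495 + 0.099072 + 2.5001 + 0.053598 = 3.7023 kg·m².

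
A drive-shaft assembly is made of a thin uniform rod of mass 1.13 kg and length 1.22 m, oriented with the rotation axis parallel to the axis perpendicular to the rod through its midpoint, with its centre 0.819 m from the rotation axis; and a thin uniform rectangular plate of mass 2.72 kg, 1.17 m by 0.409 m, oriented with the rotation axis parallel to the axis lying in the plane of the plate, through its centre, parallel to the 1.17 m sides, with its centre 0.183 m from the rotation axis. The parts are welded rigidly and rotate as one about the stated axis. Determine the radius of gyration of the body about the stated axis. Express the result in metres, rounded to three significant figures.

0.517

Thin rod: I_cm = (1/12)ML² = (1/12)(1.13)(1.22)² = 0.14016 kg m²; centre at d = 0.819 m, so the parallel axis theorem gives I = 0.14016 + (1.13)(0.819)² = 0.89812 kg m².
Rectangular plate: I_cm = (1/12)Mb² = (1/12)(2.72)(0.409)² = 0.037917 kg m²; centre at d = 0.183 m, so the parallel axis theorem gives I = 0.037917 + (2.72)(0.183)² = 0.12901 kg m².
Total I = 1.0271 kg m²; total mass M = 3.85 kg.
k = √(I/M) = √(1.0271/3.85) = 0.51651 m.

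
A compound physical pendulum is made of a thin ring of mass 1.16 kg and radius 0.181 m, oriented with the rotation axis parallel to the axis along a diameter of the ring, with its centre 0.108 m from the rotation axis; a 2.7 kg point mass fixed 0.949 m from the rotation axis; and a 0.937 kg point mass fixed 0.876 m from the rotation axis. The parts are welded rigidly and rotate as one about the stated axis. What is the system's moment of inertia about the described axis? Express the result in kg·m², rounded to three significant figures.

3.18

Thin ring: I_cm = (1/2)MR² = (1/2)(1.16)(0.181)² = 0.019001 kg·m²; centre at d = 0.108 m, so I = I_cm + Md² gives I = 0.019001 + (1.16)(0.108)² = 0.032532 kg·m².
Point mass: I_cm = 0; centre at d = 0.949 m, so I = I_cm + Md² gives I = 0 + (2.7)(0.949)² = 2.4316 kg·m².
Point mass: I_cm = 0; centre at d = 0.876 m, so I = I_cm + Md² gives I = 0 + (0.937)(0.876)² = 0.71903 kg·m².
Total I = 0.032532 + 2.4316 + 0.71903 = 3.1832 kg·m².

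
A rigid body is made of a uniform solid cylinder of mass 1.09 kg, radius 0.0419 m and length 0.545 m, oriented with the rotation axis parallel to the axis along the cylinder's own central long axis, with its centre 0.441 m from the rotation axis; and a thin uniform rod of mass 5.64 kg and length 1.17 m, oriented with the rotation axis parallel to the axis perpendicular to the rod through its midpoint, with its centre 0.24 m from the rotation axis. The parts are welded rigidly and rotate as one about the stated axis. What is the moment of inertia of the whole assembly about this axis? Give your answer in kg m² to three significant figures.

1.18

Solid cylinder: I_cm = (1/2)MR² = (1/2)(1.09)(0.0419)² = 0.00095681 kg m²; centre at d = 0.441 m, so I = I_cm + Md² gives I = 0.00095681 + (1.09)(0.441)² = 0.21294 kg m².
Thin rod: I_cm = (1/12)ML² = (1/12)(5.64)(1.17)² = 0.64338 kg m²; centre at d = 0.24 m, so I = I_cm + Md² gives I = 0.64338 + (5.64)(0.24)² = 0.96825 kg m².
Total I = 0.21294 + 0.96825 = 1.1812 kg m².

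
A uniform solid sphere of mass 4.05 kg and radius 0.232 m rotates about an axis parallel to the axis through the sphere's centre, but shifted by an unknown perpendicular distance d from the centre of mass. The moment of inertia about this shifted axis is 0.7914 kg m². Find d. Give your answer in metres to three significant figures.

About the centre-of-mass axis, I_cm = (2/5)MR² = (2/5)(4.05)(0.232)² = 0.087195 kg m².
Parallel axis theorem: I = I_cm + Md², so Md² = 0.7914 − 0.087195 = 0.70421 kg m².
d = √(0.70421 / 4.05) = 0.41699 m.

0.417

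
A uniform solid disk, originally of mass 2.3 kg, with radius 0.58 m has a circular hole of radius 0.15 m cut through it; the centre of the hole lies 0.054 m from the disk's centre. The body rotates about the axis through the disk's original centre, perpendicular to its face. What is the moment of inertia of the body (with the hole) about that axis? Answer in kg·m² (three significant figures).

0.385

Unpierced body about its centre: I₀ = (1/2)MR² = (1/2)(2.3)(0.58)² = 0.38686 kg·m².
The removed disk has mass m = M·(r/R)² = (2.3)(0.15/0.58)² = 0.15383 kg (same uniform areal density).
Its moment of inertia about the rotation axis (parallel-axis theorem): I_hole = (1/2)mr² + md² = (1/2)(0.15383)(0.15)² + (0.15383)(0.054)² = 0.0021792 kg·m².
Treating the hole as negative mass, I = I₀ − I_hole = 0.38686 − 0.0021792 = 0.38468 kg·m².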